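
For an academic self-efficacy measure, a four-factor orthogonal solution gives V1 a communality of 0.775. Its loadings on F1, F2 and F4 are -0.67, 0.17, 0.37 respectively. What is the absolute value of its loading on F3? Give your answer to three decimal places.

Under orthogonal rotation h² = Σλ², so λ_F3² = h² − (0.6147) = 0.775 − 0.6147 = 0.1603.
|λ| = √0.1603 = 0.4004.

0.400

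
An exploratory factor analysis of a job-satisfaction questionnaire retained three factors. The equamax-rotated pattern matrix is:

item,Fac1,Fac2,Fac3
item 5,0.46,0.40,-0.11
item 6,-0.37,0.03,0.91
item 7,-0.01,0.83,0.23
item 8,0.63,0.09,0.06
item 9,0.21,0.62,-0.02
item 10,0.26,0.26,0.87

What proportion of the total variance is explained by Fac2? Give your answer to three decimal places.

SS loadings for Fac2 = 0.40² + 0.03² + 0.83² + 0.09² + 0.62² + 0.26² = 1.3099
Proportion of variance = 1.3099 / 6 = 0.2183.

0.218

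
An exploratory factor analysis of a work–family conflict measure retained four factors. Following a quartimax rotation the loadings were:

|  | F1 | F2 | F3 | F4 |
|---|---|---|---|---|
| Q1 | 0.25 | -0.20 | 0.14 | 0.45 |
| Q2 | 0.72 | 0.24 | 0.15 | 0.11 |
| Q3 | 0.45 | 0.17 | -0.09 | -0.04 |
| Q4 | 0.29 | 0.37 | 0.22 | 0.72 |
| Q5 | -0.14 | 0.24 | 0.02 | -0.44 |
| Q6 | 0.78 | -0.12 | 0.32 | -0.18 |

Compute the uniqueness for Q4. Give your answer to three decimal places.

0.212

h² = 0.29² + 0.37² + 0.22² + 0.72² = 0.0841 + 0.1369 + 0.0484 + 0.5184 = 0.7878
Uniqueness u² = 1 − h² = 1 − 0.7878 = 0.2122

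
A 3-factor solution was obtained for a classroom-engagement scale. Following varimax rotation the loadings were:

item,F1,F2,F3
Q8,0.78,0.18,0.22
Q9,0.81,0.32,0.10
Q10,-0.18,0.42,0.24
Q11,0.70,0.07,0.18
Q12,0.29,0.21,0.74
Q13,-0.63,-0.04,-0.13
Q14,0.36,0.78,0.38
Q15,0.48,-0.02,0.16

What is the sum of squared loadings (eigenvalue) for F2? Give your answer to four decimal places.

0.9706

SS loadings for F2 = 0.18² + 0.32² + 0.42² + 0.07² + 0.21² + (-0.04)² + 0.78² + (-0.02)² = 0.0324 + 0.1024 + 0.1764 + 0.0049 + 0.0441 + 0.0016 + 0.6084 + 0.0004 = 0.9706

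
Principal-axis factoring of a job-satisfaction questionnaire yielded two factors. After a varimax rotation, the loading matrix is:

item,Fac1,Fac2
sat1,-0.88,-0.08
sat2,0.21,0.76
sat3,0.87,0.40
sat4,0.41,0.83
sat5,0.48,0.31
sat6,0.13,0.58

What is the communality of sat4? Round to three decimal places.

h² = 0.41² + 0.83² = 0.1681 + 0.6889 = 0.8570

0.857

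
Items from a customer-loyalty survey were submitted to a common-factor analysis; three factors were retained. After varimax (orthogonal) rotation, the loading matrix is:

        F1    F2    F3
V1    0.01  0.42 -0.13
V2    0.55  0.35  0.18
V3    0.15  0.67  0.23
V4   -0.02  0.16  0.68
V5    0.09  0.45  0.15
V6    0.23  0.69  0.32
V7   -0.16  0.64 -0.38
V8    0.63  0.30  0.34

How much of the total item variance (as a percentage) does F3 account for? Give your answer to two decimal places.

11.87%

SS loadings for F3 = (-0.13)² + 0.18² + 0.23² + 0.68² + 0.15² + 0.32² + (-0.38)² + 0.34² = 0.9495
With 8 standardized items, total variance = 8. Proportion = 0.9495/8 = 0.1187 → 11.87%.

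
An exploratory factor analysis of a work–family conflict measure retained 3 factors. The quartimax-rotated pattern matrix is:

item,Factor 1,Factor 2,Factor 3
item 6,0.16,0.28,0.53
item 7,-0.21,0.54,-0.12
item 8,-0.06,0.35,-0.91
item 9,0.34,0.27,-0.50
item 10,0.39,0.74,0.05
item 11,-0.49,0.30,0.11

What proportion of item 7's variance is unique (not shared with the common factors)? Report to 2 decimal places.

h² = (-0.21)² + 0.54² + (-0.12)² = 0.0441 + 0.2916 + 0.0144 = 0.3501
Uniqueness u² = 1 − h² = 1 − 0.3501 = 0.6499

0.65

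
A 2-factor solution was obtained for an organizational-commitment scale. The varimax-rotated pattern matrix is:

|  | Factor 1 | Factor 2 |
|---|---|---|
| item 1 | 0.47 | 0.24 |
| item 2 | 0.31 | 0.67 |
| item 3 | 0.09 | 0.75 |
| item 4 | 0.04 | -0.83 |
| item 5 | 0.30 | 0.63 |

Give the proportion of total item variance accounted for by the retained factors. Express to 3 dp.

0.514

SS loadings by factor: 0.4167, 2.1548; total = 2.5715.
Total variance with 5 standardized items is 5, so the solution explains 2.5715/5 = 0.5143.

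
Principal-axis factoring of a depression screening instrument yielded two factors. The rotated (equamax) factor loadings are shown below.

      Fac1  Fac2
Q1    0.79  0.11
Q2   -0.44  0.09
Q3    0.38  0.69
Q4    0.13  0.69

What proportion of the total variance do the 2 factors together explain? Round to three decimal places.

0.488

Communalities: 0.6362, 0.2017, 0.6205, 0.4930; Σh² = 1.9514.
Total variance with 4 standardized items is 4, so the solution explains 1.9514/4 = 0.4879.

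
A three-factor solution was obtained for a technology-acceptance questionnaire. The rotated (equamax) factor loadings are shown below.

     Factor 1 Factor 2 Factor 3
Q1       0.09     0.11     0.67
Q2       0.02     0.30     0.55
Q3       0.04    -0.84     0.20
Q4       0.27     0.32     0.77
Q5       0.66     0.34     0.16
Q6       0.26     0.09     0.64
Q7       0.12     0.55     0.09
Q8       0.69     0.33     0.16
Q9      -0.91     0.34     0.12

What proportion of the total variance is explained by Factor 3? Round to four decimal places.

SS loadings for Factor 3 = 0.67² + 0.55² + 0.20² + 0.77² + 0.16² + 0.64² + 0.09² + 0.16² + 0.12² = 1.8676
Proportion of variance = 1.8676 / 9 = 0.2075.

0.2075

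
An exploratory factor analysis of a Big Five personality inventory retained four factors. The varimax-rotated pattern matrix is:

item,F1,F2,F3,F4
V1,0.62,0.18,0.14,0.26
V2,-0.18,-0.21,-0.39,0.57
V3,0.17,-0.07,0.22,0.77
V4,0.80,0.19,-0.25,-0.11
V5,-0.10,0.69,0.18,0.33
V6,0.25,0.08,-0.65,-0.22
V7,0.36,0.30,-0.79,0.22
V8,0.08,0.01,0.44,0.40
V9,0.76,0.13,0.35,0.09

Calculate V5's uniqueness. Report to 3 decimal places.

h² = (-0.10)² + 0.69² + 0.18² + 0.33² = 0.0100 + 0.4761 + 0.0324 + 0.1089 = 0.6274
Uniqueness u² = 1 − h² = 1 − 0.6274 = 0.3726

0.373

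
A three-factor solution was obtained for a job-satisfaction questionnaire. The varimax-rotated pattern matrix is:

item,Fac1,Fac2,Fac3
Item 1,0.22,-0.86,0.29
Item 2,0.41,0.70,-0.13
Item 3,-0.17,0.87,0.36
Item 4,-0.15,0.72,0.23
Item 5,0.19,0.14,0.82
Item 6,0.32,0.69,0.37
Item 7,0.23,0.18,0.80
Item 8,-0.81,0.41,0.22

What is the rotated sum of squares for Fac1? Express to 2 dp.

1.12

SS loadings for Fac1 = 0.22² + 0.41² + (-0.17)² + (-0.15)² + 0.19² + 0.32² + 0.23² + (-0.81)² = 0.0484 + 0.1681 + 0.0289 + 0.0225 + 0.0361 + 0.1024 + 0.0529 + 0.6561 = 1.1154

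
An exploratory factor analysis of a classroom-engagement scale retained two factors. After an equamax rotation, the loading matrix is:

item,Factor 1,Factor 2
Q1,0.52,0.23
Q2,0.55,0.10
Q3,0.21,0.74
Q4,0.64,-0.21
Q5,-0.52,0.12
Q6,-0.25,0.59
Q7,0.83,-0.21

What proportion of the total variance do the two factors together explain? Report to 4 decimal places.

0.4442

Communalities: 0.3233, 0.3125, 0.5917, 0.4537, 0.2848, 0.4106, 0.7330; Σh² = 3.1096.
Total variance with 7 standardized items is 7, so the solution explains 3.1096/7 = 0.4442.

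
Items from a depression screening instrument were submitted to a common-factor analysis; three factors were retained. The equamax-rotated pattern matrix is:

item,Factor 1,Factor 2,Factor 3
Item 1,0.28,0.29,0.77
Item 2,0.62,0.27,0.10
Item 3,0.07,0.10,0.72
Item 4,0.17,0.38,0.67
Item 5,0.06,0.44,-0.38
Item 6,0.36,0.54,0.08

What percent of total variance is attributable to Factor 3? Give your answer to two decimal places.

SS loadings for Factor 3 = 0.77² + 0.10² + 0.72² + 0.67² + (-0.38)² + 0.08² = 1.7210
With 6 standardized items, total variance = 6. Proportion = 1.7210/6 = 0.2868 → 28.68%.

28.68%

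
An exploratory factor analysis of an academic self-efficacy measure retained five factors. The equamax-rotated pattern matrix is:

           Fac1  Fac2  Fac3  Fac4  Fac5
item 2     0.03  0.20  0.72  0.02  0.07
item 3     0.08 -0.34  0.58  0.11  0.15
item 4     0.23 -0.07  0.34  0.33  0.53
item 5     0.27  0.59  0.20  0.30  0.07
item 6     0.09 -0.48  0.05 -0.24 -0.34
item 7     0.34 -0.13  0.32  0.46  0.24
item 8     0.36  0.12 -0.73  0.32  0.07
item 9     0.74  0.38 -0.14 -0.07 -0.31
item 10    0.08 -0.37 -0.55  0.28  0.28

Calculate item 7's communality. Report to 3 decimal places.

0.504

h² = 0.34² + (-0.13)² + 0.32² + 0.46² + 0.24² = 0.1156 + 0.0169 + 0.1024 + 0.2116 + 0.0576 = 0.5041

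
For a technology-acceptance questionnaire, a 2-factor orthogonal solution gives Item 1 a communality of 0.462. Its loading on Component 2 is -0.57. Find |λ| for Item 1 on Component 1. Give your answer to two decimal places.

Under orthogonal rotation h² = Σλ², so λ_Component 1² = h² − (0.3249) = 0.462 − 0.3249 = 0.1371.
|λ| = √0.1371 = 0.3703.

0.37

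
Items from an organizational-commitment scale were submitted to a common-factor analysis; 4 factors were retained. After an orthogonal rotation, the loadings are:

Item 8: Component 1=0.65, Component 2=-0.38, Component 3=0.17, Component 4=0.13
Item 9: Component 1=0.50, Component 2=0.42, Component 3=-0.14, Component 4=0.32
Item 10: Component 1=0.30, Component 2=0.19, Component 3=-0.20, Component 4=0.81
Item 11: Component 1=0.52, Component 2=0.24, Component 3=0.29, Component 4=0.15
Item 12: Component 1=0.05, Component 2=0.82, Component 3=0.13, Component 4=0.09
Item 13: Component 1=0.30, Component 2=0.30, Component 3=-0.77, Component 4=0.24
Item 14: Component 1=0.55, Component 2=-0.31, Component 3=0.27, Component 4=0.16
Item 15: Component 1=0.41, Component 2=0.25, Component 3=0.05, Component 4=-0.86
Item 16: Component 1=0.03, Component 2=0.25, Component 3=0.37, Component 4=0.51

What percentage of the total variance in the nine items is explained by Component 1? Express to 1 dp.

SS loadings for Component 1 = 0.65² + 0.50² + 0.30² + 0.52² + 0.05² + 0.30² + 0.55² + 0.41² + 0.03² = 1.5969
With 9 standardized items, total variance = 9. Proportion = 1.5969/9 = 0.1774 → 17.74%.

17.7%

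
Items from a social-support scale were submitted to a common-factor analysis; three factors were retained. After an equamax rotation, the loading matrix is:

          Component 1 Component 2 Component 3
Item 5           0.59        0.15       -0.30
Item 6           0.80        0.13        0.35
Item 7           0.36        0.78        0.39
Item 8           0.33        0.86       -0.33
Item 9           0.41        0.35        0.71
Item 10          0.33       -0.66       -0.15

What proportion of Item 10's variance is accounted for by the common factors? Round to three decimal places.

h² = 0.33² + (-0.66)² + (-0.15)² = 0.1089 + 0.4356 + 0.0225 = 0.5670

0.567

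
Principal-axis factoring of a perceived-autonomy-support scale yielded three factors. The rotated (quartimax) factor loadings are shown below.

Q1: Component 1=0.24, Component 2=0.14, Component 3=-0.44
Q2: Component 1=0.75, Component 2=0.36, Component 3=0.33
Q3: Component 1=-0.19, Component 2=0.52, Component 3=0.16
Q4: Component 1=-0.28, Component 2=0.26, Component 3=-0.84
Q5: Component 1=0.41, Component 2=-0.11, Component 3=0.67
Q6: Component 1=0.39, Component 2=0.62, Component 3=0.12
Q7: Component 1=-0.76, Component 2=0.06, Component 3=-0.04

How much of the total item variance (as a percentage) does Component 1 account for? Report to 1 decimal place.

23.3%

SS loadings for Component 1 = 0.24² + 0.75² + (-0.19)² + (-0.28)² + 0.41² + 0.39² + (-0.76)² = 1.6324
With 7 standardized items, total variance = 7. Proportion = 1.6324/7 = 0.2332 → 23.32%.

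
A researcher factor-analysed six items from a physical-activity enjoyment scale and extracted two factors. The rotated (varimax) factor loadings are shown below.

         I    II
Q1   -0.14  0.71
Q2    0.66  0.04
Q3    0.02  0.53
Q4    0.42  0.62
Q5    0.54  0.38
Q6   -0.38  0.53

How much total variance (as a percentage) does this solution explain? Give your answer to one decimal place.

Communalities: 0.5237, 0.4372, 0.2813, 0.5608, 0.4360, 0.4253; Σh² = 2.6643.
Total variance with 6 standardized items is 6, so the solution explains 2.6643/6 = 0.4441 = 44.41%.

44.4%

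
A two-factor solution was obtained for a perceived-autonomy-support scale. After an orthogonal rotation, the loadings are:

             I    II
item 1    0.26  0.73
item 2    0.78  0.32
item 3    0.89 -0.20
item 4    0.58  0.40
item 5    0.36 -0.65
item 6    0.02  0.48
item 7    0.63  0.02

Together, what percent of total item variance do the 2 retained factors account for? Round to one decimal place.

Communalities: 0.6005, 0.7108, 0.8321, 0.4964, 0.5521, 0.2308, 0.3973; Σh² = 3.8200.
Total variance with 7 standardized items is 7, so the solution explains 3.8200/7 = 0.5457 = 54.57%.

54.6%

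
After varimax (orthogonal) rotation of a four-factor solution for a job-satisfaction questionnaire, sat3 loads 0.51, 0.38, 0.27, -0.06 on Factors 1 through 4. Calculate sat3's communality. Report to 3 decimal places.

0.481

h² = 0.51² + 0.38² + 0.27² + (-0.06)² = 0.2601 + 0.1444 + 0.0729 + 0.0036 = 0.4810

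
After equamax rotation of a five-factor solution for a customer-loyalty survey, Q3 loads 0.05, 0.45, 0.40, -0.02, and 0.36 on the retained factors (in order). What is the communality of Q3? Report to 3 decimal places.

h² = 0.05² + 0.45² + 0.40² + (-0.02)² + 0.36² = 0.0025 + 0.2025 + 0.1600 + 0.0004 + 0.1296 = 0.4950

0.495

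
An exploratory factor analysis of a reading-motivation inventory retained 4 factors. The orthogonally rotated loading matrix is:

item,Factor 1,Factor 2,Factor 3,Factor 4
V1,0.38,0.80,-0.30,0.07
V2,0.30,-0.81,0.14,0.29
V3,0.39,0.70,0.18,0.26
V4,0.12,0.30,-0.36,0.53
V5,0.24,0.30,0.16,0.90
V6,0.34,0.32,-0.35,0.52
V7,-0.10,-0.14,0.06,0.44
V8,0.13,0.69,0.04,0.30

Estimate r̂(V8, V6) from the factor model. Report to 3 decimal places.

0.407

r̂ = Σ λ_i·λ_j across factors = (0.13)(0.34) + (0.69)(0.32) + (0.04)(-0.35) + (0.30)(0.52)
  = +0.0442 +0.2208 -0.0140 +0.1560 = 0.4070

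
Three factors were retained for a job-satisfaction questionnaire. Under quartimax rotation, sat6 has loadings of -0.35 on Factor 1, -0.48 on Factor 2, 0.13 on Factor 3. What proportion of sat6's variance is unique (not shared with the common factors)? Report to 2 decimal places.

0.63

h² = (-0.35)² + (-0.48)² + 0.13² = 0.1225 + 0.2304 + 0.0169 = 0.3698
Uniqueness u² = 1 − h² = 1 − 0.3698 = 0.6302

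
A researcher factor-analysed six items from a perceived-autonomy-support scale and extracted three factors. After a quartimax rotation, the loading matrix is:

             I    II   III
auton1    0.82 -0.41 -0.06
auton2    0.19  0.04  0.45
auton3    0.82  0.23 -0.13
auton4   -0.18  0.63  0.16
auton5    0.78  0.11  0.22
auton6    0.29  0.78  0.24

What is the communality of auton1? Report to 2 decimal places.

0.84

h² = 0.82² + (-0.41)² + (-0.06)² = 0.6724 + 0.1681 + 0.0036 = 0.8441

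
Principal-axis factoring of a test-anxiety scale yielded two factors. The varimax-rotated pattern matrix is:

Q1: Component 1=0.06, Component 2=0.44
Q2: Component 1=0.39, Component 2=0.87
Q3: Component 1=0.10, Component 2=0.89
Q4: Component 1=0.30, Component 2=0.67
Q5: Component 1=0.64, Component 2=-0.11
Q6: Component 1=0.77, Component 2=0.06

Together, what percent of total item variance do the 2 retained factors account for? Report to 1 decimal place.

57.8%

SS loadings by factor: 1.2582, 2.2072; total = 3.4654.
Total variance with 6 standardized items is 6, so the solution explains 3.4654/6 = 0.5776 = 57.76%.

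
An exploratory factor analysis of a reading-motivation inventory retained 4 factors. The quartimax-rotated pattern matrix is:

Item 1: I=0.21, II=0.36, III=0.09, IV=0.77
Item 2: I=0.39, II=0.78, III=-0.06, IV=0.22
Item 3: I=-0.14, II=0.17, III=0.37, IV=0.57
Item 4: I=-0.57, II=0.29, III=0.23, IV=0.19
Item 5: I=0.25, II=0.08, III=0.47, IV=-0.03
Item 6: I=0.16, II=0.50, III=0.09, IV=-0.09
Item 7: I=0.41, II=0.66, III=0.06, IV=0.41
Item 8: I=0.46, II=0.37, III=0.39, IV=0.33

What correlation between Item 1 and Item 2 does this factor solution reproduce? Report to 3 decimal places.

0.527

r̂ = Σ λ_i·λ_j across factors = (0.21)(0.39) + (0.36)(0.78) + (0.09)(-0.06) + (0.77)(0.22)
  = +0.0819 +0.2808 -0.0054 +0.1694 = 0.5267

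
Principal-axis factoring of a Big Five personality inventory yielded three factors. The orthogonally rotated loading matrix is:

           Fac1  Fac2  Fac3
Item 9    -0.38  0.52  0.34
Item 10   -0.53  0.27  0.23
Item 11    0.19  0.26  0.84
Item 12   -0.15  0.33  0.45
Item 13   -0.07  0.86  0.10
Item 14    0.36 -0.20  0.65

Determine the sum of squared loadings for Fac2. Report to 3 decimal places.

1.299

SS loadings for Fac2 = 0.52² + 0.27² + 0.26² + 0.33² + 0.86² + (-0.20)² = 0.2704 + 0.0729 + 0.0676 + 0.1089 + 0.7396 + 0.0400 = 1.2994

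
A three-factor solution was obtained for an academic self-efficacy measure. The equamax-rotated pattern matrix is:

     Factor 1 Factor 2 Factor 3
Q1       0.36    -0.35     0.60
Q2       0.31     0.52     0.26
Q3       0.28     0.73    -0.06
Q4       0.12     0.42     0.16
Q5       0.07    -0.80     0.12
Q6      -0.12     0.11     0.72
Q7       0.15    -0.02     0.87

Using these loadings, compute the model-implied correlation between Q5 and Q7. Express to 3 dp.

r̂ = Σ λ_i·λ_j across factors = (0.07)(0.15) + (-0.80)(-0.02) + (0.12)(0.87)
  = +0.0105 +0.0160 +0.1044 = 0.1309

0.131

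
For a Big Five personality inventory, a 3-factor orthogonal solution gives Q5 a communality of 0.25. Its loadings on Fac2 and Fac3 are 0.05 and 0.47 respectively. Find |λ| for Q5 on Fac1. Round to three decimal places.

Under orthogonal rotation h² = Σλ², so λ_Fac1² = h² − (0.2234) = 0.25 − 0.2234 = 0.0266.
|λ| = √0.0266 = 0.1631.

0.163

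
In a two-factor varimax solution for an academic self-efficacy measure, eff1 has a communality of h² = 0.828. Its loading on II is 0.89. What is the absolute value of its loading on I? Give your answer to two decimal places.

Under orthogonal rotation h² = Σλ², so λ_I² = h² − (0.7921) = 0.828 − 0.7921 = 0.0359.
|λ| = √0.0359 = 0.1895.

0.19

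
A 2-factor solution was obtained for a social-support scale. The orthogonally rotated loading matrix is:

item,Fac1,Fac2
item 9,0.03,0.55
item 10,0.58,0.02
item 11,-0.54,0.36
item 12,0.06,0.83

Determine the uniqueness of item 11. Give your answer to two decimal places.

0.58

h² = (-0.54)² + 0.36² = 0.2916 + 0.1296 = 0.4212
Uniqueness u² = 1 − h² = 1 − 0.4212 = 0.5788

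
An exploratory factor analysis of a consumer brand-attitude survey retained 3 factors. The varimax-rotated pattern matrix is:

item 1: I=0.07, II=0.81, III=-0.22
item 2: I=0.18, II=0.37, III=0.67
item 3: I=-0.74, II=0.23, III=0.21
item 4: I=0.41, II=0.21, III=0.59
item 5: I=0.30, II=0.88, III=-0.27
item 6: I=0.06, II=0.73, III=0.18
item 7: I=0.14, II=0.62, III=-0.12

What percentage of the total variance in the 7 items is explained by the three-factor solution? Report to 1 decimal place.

63.7%

SS loadings by factor: 0.8662, 2.5817, 1.0092; total = 4.4571.
Total variance with 7 standardized items is 7, so the solution explains 4.4571/7 = 0.6367 = 63.67%.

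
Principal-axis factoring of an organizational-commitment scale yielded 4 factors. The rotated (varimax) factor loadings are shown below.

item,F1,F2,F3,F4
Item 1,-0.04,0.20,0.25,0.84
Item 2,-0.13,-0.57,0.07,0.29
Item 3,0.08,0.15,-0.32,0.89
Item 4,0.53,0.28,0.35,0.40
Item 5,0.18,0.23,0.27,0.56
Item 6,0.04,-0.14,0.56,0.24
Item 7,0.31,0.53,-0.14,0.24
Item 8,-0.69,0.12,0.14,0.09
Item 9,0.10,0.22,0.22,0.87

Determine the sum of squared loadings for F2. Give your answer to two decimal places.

SS loadings for F2 = 0.20² + (-0.57)² + 0.15² + 0.28² + 0.23² + (-0.14)² + 0.53² + 0.12² + 0.22² = 0.0400 + 0.3249 + 0.0225 + 0.0784 + 0.0529 + 0.0196 + 0.2809 + 0.0144 + 0.0484 = 0.8820

0.88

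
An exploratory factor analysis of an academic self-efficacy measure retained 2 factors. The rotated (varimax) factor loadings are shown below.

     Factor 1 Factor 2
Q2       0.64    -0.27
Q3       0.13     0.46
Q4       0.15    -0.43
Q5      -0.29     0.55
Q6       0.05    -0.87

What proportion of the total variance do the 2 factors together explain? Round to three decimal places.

SS loadings by factor: 0.5356, 1.5288; total = 2.0644.
Total variance with 5 standardized items is 5, so the solution explains 2.0644/5 = 0.4129.

0.413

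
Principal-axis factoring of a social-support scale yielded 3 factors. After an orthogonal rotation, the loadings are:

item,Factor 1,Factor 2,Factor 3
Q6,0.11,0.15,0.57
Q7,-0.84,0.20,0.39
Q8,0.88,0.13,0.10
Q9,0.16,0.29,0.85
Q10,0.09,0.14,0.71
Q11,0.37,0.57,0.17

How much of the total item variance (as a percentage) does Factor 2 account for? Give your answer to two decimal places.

SS loadings for Factor 2 = 0.15² + 0.20² + 0.13² + 0.29² + 0.14² + 0.57² = 0.5080
With 6 standardized items, total variance = 6. Proportion = 0.5080/6 = 0.0847 → 8.47%.

8.47%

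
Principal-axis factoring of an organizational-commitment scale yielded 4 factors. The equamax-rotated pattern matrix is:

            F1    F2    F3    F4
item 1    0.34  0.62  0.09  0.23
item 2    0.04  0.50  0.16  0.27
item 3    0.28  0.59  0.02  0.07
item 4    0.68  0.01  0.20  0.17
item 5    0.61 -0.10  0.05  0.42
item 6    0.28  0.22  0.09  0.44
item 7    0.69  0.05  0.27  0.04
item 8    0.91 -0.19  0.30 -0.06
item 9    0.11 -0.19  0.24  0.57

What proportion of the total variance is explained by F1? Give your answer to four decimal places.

0.2694

SS loadings for F1 = 0.34² + 0.04² + 0.28² + 0.68² + 0.61² + 0.28² + 0.69² + 0.91² + 0.11² = 2.4248
Proportion of variance = 2.4248 / 9 = 0.2694.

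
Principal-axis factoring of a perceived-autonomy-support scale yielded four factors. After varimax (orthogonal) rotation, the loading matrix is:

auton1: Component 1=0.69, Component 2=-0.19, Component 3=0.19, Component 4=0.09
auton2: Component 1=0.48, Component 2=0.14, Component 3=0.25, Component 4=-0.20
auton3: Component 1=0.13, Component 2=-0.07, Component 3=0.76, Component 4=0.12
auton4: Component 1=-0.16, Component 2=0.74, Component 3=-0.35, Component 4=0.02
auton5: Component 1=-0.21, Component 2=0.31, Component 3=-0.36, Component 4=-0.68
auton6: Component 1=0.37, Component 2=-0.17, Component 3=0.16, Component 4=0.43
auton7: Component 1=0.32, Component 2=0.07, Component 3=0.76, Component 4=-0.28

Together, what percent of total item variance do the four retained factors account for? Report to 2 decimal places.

SS loadings by factor: 1.0324, 0.7381, 1.5315, 0.7886; total = 4.0906.
Total variance with 7 standardized items is 7, so the solution explains 4.0906/7 = 0.5844 = 58.44%.

58.44%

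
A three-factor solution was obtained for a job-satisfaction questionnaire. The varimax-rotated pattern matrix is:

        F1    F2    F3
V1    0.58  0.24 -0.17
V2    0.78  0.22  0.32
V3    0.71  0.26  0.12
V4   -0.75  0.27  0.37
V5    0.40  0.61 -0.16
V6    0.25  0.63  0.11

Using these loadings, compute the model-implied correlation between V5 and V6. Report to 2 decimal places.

r̂ = Σ λ_i·λ_j across factors = (0.40)(0.25) + (0.61)(0.63) + (-0.16)(0.11)
  = +0.1000 +0.3843 -0.0176 = 0.4667

0.47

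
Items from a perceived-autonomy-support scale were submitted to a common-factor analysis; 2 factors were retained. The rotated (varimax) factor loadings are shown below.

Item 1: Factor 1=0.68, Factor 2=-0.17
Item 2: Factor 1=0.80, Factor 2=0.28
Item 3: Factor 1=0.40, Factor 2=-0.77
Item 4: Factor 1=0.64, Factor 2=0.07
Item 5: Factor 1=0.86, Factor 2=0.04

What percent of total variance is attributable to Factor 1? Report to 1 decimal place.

48.2%

SS loadings for Factor 1 = 0.68² + 0.80² + 0.40² + 0.64² + 0.86² = 2.4116
With 5 standardized items, total variance = 5. Proportion = 2.4116/5 = 0.4823 → 48.23%.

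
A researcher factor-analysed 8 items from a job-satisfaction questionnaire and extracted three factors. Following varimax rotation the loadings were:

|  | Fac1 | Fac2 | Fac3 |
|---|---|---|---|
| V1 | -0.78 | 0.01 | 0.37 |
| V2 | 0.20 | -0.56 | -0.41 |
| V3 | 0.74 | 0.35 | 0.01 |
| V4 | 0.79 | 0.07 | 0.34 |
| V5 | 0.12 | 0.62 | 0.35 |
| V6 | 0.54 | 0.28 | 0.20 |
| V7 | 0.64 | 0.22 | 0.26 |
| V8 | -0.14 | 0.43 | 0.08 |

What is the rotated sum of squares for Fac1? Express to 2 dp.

2.56

SS loadings for Fac1 = (-0.78)² + 0.20² + 0.74² + 0.79² + 0.12² + 0.54² + 0.64² + (-0.14)² = 0.6084 + 0.0400 + 0.5476 + 0.6241 + 0.0144 + 0.2916 + 0.4096 + 0.0196 = 2.5553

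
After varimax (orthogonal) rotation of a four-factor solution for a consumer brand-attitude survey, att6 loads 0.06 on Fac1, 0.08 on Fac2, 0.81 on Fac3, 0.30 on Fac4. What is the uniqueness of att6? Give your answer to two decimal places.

h² = 0.06² + 0.08² + 0.81² + 0.30² = 0.0036 + 0.0064 + 0.6561 + 0.0900 = 0.7561
Uniqueness u² = 1 − h² = 1 − 0.7561 = 0.2439

0.24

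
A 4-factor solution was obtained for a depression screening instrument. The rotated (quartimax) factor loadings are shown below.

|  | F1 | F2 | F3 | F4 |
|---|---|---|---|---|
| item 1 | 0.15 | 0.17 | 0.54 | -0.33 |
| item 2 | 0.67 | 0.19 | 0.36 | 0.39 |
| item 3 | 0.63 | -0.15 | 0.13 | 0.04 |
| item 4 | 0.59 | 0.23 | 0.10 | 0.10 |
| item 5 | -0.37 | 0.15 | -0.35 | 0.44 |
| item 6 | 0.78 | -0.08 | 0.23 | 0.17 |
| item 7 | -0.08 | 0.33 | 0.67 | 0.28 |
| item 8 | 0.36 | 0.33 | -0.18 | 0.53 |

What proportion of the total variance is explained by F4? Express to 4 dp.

SS loadings for F4 = (-0.33)² + 0.39² + 0.04² + 0.10² + 0.44² + 0.17² + 0.28² + 0.53² = 0.8544
Proportion of variance = 0.8544 / 8 = 0.1068.

0.1068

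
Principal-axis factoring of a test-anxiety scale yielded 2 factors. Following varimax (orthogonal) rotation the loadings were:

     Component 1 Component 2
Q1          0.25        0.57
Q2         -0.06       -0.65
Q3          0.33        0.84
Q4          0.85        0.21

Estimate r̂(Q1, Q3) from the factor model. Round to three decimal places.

r̂ = Σ λ_i·λ_j across factors = (0.25)(0.33) + (0.57)(0.84)
  = +0.0825 +0.4788 = 0.5613

0.561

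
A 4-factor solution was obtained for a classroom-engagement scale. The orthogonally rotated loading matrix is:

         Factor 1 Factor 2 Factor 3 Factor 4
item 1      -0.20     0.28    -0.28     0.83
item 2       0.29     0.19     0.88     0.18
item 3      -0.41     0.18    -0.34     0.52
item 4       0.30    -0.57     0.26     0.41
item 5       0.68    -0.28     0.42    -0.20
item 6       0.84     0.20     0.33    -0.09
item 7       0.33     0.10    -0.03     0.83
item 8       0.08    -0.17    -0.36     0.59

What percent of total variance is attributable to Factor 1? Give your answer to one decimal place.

SS loadings for Factor 1 = (-0.20)² + 0.29² + (-0.41)² + 0.30² + 0.68² + 0.84² + 0.33² + 0.08² = 1.6655
With 8 standardized items, total variance = 8. Proportion = 1.6655/8 = 0.2082 → 20.82%.

20.8%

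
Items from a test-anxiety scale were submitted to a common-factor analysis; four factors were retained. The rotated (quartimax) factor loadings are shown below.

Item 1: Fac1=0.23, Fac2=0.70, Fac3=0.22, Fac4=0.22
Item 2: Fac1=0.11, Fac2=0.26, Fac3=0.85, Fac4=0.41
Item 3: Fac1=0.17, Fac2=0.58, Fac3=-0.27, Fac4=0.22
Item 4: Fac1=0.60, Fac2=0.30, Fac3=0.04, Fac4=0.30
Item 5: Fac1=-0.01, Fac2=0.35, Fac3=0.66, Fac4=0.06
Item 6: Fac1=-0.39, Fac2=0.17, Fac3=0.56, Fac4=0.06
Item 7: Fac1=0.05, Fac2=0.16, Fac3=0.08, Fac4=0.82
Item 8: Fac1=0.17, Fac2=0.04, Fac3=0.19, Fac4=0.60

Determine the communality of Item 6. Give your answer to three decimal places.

h² = (-0.39)² + 0.17² + 0.56² + 0.06² = 0.1521 + 0.0289 + 0.3136 + 0.0036 = 0.4982

0.498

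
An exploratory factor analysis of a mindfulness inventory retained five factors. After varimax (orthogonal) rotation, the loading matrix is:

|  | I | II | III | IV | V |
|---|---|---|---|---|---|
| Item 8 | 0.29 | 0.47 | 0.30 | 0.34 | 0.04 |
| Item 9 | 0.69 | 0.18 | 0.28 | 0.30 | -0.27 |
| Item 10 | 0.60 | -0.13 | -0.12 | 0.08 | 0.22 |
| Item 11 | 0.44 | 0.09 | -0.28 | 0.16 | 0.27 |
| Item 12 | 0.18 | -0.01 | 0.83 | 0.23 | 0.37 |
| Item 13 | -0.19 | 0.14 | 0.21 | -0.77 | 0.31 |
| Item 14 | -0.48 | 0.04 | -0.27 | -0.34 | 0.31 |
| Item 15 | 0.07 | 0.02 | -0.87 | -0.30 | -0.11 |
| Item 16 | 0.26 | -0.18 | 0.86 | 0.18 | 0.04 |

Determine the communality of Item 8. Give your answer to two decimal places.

h² = 0.29² + 0.47² + 0.30² + 0.34² + 0.04² = 0.0841 + 0.2209 + 0.0900 + 0.1156 + 0.0016 = 0.5122

0.51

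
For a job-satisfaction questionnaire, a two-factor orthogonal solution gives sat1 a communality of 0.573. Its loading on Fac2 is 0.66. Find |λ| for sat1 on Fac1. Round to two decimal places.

0.37

Under orthogonal rotation h² = Σλ², so λ_Fac1² = h² − (0.4356) = 0.573 − 0.4356 = 0.1374.
|λ| = √0.1374 = 0.3707.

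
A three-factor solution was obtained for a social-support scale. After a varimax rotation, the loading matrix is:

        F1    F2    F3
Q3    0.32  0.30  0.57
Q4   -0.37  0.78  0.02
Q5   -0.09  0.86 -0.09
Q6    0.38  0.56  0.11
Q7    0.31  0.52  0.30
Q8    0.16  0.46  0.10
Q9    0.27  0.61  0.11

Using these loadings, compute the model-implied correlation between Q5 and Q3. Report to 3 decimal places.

0.178

r̂ = Σ λ_i·λ_j across factors = (-0.09)(0.32) + (0.86)(0.30) + (-0.09)(0.57)
  = -0.0288 +0.2580 -0.0513 = 0.1779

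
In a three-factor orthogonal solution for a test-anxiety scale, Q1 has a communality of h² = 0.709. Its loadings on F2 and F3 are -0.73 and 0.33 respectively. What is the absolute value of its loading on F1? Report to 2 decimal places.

0.26

Under orthogonal rotation h² = Σλ², so λ_F1² = h² − (0.6418) = 0.709 − 0.6418 = 0.0672.
|λ| = √0.0672 = 0.2592.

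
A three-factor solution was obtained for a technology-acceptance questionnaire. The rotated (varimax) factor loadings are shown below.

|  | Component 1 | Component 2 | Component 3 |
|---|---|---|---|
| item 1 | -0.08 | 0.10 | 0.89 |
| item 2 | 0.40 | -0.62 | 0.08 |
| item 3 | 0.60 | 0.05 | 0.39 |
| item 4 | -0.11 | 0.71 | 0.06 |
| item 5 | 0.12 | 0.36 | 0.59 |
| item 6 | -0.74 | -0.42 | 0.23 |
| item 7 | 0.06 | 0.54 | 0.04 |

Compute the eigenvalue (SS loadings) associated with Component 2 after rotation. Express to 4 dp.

SS loadings for Component 2 = 0.10² + (-0.62)² + 0.05² + 0.71² + 0.36² + (-0.42)² + 0.54² = 0.0100 + 0.3844 + 0.0025 + 0.5041 + 0.1296 + 0.1764 + 0.2916 = 1.4986

1.4986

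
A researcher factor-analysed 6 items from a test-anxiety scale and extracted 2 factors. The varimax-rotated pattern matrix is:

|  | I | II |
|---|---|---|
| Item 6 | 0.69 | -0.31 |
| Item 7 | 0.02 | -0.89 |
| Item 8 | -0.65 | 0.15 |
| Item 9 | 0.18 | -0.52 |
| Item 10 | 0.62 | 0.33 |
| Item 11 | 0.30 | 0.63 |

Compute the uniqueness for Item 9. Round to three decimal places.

h² = 0.18² + (-0.52)² = 0.0324 + 0.2704 = 0.3028
Uniqueness u² = 1 − h² = 1 − 0.3028 = 0.6972

0.697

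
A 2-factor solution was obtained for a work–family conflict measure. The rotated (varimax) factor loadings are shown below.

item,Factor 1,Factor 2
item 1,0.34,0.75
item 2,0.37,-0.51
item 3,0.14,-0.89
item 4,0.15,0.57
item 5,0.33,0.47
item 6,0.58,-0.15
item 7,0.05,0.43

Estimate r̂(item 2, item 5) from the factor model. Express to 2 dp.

-0.12

r̂ = Σ λ_i·λ_j across factors = (0.37)(0.33) + (-0.51)(0.47)
  = +0.1221 -0.2397 = -0.1176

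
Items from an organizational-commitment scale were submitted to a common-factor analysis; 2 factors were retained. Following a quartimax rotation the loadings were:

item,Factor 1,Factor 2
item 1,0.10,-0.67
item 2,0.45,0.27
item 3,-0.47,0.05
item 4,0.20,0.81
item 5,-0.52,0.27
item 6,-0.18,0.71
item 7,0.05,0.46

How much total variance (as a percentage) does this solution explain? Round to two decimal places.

SS loadings by factor: 0.7787, 1.9690; total = 2.7477.
Total variance with 7 standardized items is 7, so the solution explains 2.7477/7 = 0.3925 = 39.25%.

39.25%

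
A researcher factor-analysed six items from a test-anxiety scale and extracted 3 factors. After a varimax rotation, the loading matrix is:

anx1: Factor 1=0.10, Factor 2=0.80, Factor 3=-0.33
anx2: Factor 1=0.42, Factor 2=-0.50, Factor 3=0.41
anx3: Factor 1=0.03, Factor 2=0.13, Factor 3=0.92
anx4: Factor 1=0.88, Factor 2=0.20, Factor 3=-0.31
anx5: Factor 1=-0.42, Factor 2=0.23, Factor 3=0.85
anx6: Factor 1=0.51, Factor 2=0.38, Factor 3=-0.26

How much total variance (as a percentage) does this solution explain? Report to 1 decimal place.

75.9%

SS loadings by factor: 1.3982, 1.1442, 2.0096; total = 4.5520.
Total variance with 6 standardized items is 6, so the solution explains 4.5520/6 = 0.7587 = 75.87%.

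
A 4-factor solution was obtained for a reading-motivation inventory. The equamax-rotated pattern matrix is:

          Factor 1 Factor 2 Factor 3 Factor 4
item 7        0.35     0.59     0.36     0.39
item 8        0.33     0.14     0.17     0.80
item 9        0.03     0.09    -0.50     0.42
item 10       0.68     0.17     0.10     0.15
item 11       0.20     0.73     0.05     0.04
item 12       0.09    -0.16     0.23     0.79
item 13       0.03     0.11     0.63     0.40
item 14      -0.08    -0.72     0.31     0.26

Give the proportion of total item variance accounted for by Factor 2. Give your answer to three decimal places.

0.187

SS loadings for Factor 2 = 0.59² + 0.14² + 0.09² + 0.17² + 0.73² + (-0.16)² + 0.11² + (-0.72)² = 1.4937
Proportion of variance = 1.4937 / 8 = 0.1867.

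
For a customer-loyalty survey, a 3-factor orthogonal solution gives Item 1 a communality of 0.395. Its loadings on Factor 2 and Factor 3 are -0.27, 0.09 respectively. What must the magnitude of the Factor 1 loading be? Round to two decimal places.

0.56

Under orthogonal rotation h² = Σλ², so λ_Factor 1² = h² − (0.0810) = 0.395 − 0.0810 = 0.3140.
|λ| = √0.3140 = 0.5604.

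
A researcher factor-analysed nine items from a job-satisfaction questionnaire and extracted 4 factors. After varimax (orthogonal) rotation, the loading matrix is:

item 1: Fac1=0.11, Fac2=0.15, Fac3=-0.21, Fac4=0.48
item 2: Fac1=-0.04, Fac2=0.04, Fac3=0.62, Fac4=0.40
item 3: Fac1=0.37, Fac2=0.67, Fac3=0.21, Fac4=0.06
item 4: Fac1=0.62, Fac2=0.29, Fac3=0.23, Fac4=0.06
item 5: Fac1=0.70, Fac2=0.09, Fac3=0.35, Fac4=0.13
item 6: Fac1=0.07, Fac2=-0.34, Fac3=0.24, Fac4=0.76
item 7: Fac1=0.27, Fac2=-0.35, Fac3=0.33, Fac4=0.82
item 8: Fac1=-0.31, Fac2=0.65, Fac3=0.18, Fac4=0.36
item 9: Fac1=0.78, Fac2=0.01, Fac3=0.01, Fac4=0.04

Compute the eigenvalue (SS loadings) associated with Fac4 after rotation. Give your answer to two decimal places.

SS loadings for Fac4 = 0.48² + 0.40² + 0.06² + 0.06² + 0.13² + 0.76² + 0.82² + 0.36² + 0.04² = 0.2304 + 0.1600 + 0.0036 + 0.0036 + 0.0169 + 0.5776 + 0.6724 + 0.1296 + 0.0016 = 1.7957

1.80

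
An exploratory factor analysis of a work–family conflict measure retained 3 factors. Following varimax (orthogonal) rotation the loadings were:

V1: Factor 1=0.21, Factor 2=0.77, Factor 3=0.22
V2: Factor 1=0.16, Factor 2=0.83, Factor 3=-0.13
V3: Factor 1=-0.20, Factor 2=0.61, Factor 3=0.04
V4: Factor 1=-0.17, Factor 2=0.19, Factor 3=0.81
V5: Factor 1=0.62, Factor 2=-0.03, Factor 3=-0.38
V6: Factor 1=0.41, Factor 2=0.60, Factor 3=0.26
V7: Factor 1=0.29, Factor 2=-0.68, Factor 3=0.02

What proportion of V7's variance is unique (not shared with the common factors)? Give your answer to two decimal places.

h² = 0.29² + (-0.68)² + 0.02² = 0.0841 + 0.4624 + 0.0004 = 0.5469
Uniqueness u² = 1 − h² = 1 − 0.5469 = 0.4531

0.45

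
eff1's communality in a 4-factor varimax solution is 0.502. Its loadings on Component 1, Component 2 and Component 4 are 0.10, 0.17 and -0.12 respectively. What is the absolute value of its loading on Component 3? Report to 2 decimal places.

Under orthogonal rotation h² = Σλ², so λ_Component 3² = h² − (0.0533) = 0.502 − 0.0533 = 0.4487.
|λ| = √0.4487 = 0.6699.

0.67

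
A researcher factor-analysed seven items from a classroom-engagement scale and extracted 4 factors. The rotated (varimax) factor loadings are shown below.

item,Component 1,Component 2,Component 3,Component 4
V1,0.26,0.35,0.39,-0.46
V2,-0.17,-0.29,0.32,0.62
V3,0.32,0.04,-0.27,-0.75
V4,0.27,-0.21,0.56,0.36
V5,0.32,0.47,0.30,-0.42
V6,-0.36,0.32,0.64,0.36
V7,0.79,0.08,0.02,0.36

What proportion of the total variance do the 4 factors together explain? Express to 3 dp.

0.654

SS loadings by factor: 1.1279, 0.5820, 1.1410, 1.7237; total = 4.5746.
Total variance with 7 standardized items is 7, so the solution explains 4.5746/7 = 0.6535.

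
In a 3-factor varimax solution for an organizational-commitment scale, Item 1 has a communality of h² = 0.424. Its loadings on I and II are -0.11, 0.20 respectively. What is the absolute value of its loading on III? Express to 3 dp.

0.610

Under orthogonal rotation h² = Σλ², so λ_III² = h² − (0.0521) = 0.424 − 0.0521 = 0.3719.
|λ| = √0.3719 = 0.6098.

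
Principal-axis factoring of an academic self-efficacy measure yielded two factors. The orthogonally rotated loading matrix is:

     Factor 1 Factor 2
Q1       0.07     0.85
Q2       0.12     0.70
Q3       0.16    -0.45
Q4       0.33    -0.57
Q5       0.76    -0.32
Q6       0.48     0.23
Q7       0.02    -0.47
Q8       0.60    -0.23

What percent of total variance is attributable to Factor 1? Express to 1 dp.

SS loadings for Factor 1 = 0.07² + 0.12² + 0.16² + 0.33² + 0.76² + 0.48² + 0.02² + 0.60² = 1.3222
With 8 standardized items, total variance = 8. Proportion = 1.3222/8 = 0.1653 → 16.53%.

16.5%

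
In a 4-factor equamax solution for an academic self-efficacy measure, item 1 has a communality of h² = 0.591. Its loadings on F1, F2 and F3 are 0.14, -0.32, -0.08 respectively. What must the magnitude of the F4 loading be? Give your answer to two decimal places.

0.68

Under orthogonal rotation h² = Σλ², so λ_F4² = h² − (0.1284) = 0.591 − 0.1284 = 0.4626.
|λ| = √0.4626 = 0.6801.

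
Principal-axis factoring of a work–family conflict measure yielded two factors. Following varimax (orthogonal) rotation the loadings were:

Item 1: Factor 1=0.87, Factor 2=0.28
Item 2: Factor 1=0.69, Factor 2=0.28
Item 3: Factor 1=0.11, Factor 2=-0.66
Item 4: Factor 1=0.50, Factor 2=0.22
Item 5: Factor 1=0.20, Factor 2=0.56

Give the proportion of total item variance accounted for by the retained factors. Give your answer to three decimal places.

SS loadings by factor: 1.5351, 0.9544; total = 2.4895.
Total variance with 5 standardized items is 5, so the solution explains 2.4895/5 = 0.4979.

0.498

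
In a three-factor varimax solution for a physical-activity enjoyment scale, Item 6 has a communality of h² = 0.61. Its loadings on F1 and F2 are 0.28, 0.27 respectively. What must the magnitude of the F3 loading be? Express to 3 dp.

Under orthogonal rotation h² = Σλ², so λ_F3² = h² − (0.1513) = 0.61 − 0.1513 = 0.4587.
|λ| = √0.4587 = 0.6773.

0.677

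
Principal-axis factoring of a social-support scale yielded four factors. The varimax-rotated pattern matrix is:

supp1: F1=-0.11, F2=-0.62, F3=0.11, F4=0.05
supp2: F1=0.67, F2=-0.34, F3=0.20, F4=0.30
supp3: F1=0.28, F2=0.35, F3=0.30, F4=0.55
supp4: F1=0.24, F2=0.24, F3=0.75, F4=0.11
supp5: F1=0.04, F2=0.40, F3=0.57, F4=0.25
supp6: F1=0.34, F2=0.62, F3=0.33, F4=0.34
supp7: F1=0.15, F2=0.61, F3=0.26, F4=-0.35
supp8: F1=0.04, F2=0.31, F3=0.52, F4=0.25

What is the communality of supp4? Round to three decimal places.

h² = 0.24² + 0.24² + 0.75² + 0.11² = 0.0576 + 0.0576 + 0.5625 + 0.0121 = 0.6898

0.690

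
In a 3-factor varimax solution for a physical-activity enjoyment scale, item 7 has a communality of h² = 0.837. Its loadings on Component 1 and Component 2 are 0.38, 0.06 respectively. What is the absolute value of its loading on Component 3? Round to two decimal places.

0.83

Under orthogonal rotation h² = Σλ², so λ_Component 3² = h² − (0.1480) = 0.837 − 0.1480 = 0.6890.
|λ| = √0.6890 = 0.8301.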